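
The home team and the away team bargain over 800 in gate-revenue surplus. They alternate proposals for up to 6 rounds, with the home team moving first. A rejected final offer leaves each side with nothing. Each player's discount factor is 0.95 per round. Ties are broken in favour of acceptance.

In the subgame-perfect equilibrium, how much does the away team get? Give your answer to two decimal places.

Round 6 (the away team proposes): the home team will accept anything ≥ 0, so the away team offers 0 and keeps 800.
Round 5 (the home team proposes): the away team can get 800 next round, worth 0.95 × 800 = 760 now; the home team offers that and keeps 40.
Round 4 (the away team proposes): the home team can get 40 next round, worth 0.95 × 40 = 38 now. The away team offers 38 and keeps 800 − 38 = 762.
Round 3 (the home team proposes): the away team can get 762 next round, worth 0.95 × 762 = 723.9 now, so the home team offers 723.9, keeping 76.1.
Round 2 (the away team proposes): the home team can get 76.1 next round, worth 0.95 × 76.1 = 72.295 now, so the away team offers 72.295, keeping 727.705.
Round 1 (the home team proposes): the away team can get 727.705 next round, worth 0.95 × 727.705 = 691.31975 now. The home team offers 691.31975 and keeps 800 − 691.31975 = 108.68025.

691.32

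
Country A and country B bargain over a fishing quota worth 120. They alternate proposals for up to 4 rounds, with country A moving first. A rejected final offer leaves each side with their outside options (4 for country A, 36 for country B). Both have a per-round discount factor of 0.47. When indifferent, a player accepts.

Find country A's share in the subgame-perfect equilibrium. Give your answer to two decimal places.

78.06

Round 4 (country B proposes): country A gets 4 if talks fail, so country B offers 4 and keeps 116.
Round 3 (country A proposes): country B can get 116 next round, worth 0.47 × 116 = 54.52 now, so country A offers 54.52, keeping 65.48.
Round 2 (country B proposes): country A can get 65.48 next round, worth 0.47 × 65.48 = 30.7756 now; country B offers that and keeps 89.2244.
Round 1 (country A proposes): country B can get 89.2244 next round, worth 0.47 × 89.2244 = 41.935468 now, so country A offers 41.935468, keeping 78.064532.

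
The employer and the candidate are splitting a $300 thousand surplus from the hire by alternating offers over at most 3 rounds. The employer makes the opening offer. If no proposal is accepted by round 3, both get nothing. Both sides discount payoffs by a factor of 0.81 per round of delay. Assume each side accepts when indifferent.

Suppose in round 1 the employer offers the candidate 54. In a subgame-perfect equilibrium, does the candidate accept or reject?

Accept

Round 3 (the employer proposes): rejection yields 0 for the candidate; the employer offers 0 and keeps 300.
Round 2 (the candidate proposes): the employer can get 300 next round, worth 0.81 × 300 = 243 now. The candidate offers 243 and keeps 300 − 243 = 57.
So by rejecting in round 1, the candidate gets 57 next round, worth 0.81 × 57 = 46.17 now.
Offer 54 ≥ 46.17, so the candidate accepts.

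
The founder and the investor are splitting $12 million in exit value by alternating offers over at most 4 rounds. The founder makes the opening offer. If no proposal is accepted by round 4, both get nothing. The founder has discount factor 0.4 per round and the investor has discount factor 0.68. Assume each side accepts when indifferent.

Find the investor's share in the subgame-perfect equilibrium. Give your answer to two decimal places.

7.12

Solve by backward induction from round 4.
Round 4 (the investor proposes): rejection yields 0 for the founder; the investor offers 0 and keeps 12.
Round 3 (the founder proposes): the investor can get 12 next round, worth 0.68 × 12 = 8.16 now; the founder offers that and keeps 3.84.
Round 2 (the investor proposes): the founder can get 3.84 next round, worth 0.4 × 3.84 = 1.536 now; the investor offers that and keeps 10.464.
Round 1 (the founder proposes): the investor can get 10.464 next round, worth 0.68 × 10.464 = 7.11552 now, so the founder offers 7.11552, keeping 4.88448.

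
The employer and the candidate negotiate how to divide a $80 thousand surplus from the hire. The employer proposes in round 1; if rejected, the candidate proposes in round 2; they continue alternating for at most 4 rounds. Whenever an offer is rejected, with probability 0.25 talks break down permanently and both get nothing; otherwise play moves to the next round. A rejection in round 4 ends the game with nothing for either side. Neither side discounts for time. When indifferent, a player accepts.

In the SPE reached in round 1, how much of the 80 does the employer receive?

By backward induction:
Round 4 (the candidate proposes): rejection yields 0 for the employer; the candidate offers 0 and keeps 80.
Round 3 (the employer proposes): rejecting gives the candidate an expected 0.75 × 80 = 60; the employer offers that and keeps 20.
Round 2 (the candidate proposes): rejecting gives the employer an expected 0.75 × 20 = 15; the candidate offers that and keeps 65.
Round 1 (the employer proposes): rejecting gives the candidate an expected 0.75 × 65 = 48.75; the employer offers that and keeps 31.25.

31.25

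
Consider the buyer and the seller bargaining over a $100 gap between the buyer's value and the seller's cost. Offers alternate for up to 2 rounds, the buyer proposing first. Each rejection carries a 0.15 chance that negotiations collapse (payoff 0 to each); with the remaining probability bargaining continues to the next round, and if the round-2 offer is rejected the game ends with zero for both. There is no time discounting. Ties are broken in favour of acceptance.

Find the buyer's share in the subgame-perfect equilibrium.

Round 2 (the seller proposes): rejection yields 0 for the buyer; the seller offers 0 and keeps 100.
Round 1 (the buyer proposes): rejecting gives the seller an expected 0.85 × 100 = 85, so the buyer offers 85, keeping 15.

15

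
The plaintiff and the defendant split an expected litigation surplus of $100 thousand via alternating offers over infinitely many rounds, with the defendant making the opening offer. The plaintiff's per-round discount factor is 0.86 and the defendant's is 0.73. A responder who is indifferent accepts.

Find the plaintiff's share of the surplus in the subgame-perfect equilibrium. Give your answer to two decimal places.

In a stationary SPE each proposer offers the other exactly their discounted continuation value.
If the defendant keeps x when proposing and the plaintiff keeps y when proposing, then x = 100 − 0.86y and y = 100 − 0.73x.
Solving: x = 100(1 − 0.86) / (1 − 0.73·0.86) = 14 / 0.3722 ≈ 37.6142.
The plaintiff gets 100 − 37.6142 ≈ 62.3858.

62.39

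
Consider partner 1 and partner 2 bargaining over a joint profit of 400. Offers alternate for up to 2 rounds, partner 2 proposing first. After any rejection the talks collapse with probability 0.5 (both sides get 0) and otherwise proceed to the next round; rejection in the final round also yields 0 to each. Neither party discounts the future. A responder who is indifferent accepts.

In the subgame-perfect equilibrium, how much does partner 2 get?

200

By backward induction:
Round 2 (partner 1 proposes): rejection yields 0 for partner 2; partner 1 offers 0 and keeps 400.
Round 1 (partner 2 proposes): rejecting gives partner 1 an expected 0.5 × 400 = 200; partner 2 offers that and keeps 200.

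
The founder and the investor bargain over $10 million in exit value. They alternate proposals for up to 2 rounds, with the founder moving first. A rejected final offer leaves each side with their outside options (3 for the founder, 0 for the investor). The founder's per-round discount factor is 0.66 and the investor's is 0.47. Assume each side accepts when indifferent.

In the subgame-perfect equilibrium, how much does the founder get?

6.71

Round 2 (the investor proposes): the founder gets 3 if talks fail, so the investor offers 3 and keeps 7.
Round 1 (the founder proposes): the investor can get 7 next round, worth 0.47 × 7 = 3.29 now. The founder offers 3.29 and keeps 10 − 3.29 = 6.71.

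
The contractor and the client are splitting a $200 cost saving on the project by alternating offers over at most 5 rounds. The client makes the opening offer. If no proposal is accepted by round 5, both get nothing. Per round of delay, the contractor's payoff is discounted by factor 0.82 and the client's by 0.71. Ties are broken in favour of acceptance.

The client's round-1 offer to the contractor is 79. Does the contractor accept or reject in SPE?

Accept

Round 5 (the client proposes): the contractor will accept anything ≥ 0, so the client offers 0 and keeps 200.
Round 4 (the contractor proposes): the client can get 200 next round, worth 0.71 × 200 = 142 now, so the contractor offers 142, keeping 58.
Round 3 (the client proposes): the contractor can get 58 next round, worth 0.82 × 58 = 47.56 now, so the client offers 47.56, keeping 152.44.
Round 2 (the contractor proposes): the client can get 152.44 next round, worth 0.71 × 152.44 = 108.2324 now; the contractor offers that and keeps 91.7676.
So by rejecting in round 1, the contractor gets 91.7676 next round, worth 0.82 × 91.7676 = 75.249432 now.
Offer 79 ≥ 75.249432, so the contractor accepts.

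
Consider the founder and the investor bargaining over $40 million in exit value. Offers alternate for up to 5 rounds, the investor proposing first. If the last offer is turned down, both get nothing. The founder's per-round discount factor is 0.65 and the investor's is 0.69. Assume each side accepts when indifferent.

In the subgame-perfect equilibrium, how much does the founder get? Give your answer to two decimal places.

Round 5 (the investor proposes): rejection yields 0 for the founder; the investor offers 0 and keeps 40.
Round 4 (the founder proposes): the investor can get 40 next round, worth 0.69 × 40 = 27.6 now. The founder offers 27.6 and keeps 40 − 27.6 = 12.4.
Round 3 (the investor proposes): the founder can get 12.4 next round, worth 0.65 × 12.4 = 8.06 now; the investor offers that and keeps 31.94.
Round 2 (the founder proposes): the investor can get 31.94 next round, worth 0.69 × 31.94 = 22.0386 now. The founder offers 22.0386 and keeps 40 − 22.0386 = 17.9614.
Round 1 (the investor proposes): the founder can get 17.9614 next round, worth 0.65 × 17.9614 = 11.67491 now. The investor offers 11.67491 and keeps 40 − 11.67491 = 28.32509.

11.67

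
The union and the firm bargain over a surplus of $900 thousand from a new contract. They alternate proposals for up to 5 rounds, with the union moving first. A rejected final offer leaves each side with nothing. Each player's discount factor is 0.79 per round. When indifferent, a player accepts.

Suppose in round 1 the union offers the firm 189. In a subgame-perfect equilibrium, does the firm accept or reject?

Reject

Round 5 (the union proposes): rejection yields 0 for the firm; the union offers 0 and keeps 900.
Round 4 (the firm proposes): the union can get 900 next round, worth 0.79 × 900 = 711 now. The firm offers 711 and keeps 900 − 711 = 189.
Round 3 (the union proposes): the firm can get 189 next round, worth 0.79 × 189 = 149.31 now, so the union offers 149.31, keeping 750.69.
Round 2 (the firm proposes): the union can get 750.69 next round, worth 0.79 × 750.69 = 593.0451 now; the firm offers that and keeps 306.9549.
So by rejecting in round 1, the firm gets 306.9549 next round, worth 0.79 × 306.9549 = 242.494371 now.
Offer 189 < 242.494371, so the firm rejects.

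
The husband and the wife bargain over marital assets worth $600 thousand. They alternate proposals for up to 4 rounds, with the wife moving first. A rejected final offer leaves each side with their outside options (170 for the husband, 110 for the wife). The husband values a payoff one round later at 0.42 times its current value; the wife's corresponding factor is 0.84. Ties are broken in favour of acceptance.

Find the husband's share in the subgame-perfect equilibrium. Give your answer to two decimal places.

112.93

By backward induction:
Round 4 (the husband proposes): the wife gets 110 if talks fail, so the husband offers 110 and keeps 490.
Round 3 (the wife proposes): the husband can get 490 next round, worth 0.42 × 490 = 205.8 now; the wife offers that and keeps 394.2.
Round 2 (the husband proposes): the wife can get 394.2 next round, worth 0.84 × 394.2 = 331.128 now. The husband offers 331.128 and keeps 600 − 331.128 = 268.872.
Round 1 (the wife proposes): the husband can get 268.872 next round, worth 0.42 × 268.872 = 112.92624 now. The wife offers 112.92624 and keeps 600 − 112.92624 = 487.07376.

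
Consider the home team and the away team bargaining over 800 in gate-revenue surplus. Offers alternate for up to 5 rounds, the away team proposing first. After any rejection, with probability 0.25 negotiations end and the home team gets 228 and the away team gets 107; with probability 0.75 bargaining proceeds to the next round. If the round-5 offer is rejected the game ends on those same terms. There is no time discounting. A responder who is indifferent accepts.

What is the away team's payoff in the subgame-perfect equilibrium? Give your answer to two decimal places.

Round 5 (the away team proposes): the home team gets 228 if talks fail, so the away team offers 228 and keeps 572.
Round 4 (the home team proposes): rejecting gives the away team an expected 0.75 × 572 + 0.25 × 107 = 455.75. The home team offers 455.75 and keeps 800 − 455.75 = 344.25.
Round 3 (the away team proposes): rejecting gives the home team an expected 0.75 × 344.25 + 0.25 × 228 = 315.1875. The away team offers 315.1875 and keeps 800 − 315.1875 = 484.8125.
Round 2 (the home team proposes): rejecting gives the away team an expected 0.75 × 484.8125 + 0.25 × 107 = 390.359375. The home team offers 390.359375 and keeps 800 − 390.359375 = 409.640625.
Round 1 (the away team proposes): rejecting gives the home team an expected 0.75 × 409.640625 + 0.25 × 228 = 364.23046875, so the away team offers 364.23046875, keeping 435.76953125.

435.77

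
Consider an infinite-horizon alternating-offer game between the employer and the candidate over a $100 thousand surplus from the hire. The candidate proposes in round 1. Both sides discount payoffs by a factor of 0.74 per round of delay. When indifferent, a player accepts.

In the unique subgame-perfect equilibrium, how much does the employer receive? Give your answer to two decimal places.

Let x be the candidate's share when the candidate proposes and y be the employer's share when the employer proposes.
The employer accepts iff offered ≥ 0.74·y, so x = 100 − 0.74y. Symmetrically y = 100 − 0.74x.
Substituting: x = 100 − 0.74(100 − 0.74x), giving x(1 − 0.74·0.74) = 100(1 − 0.74).
So x = 100 × 0.26 / 0.4524 ≈ 57.4713, and the employer receives 100 − x ≈ 42.5287.

42.53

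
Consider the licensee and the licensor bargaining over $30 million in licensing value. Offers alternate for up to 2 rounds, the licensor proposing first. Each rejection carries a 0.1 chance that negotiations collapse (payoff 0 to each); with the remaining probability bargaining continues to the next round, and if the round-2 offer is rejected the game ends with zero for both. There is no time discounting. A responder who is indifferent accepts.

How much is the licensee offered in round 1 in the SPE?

27

Round 2 (the licensee proposes): the licensor will accept anything ≥ 0, so the licensee offers 0 and keeps 30.
Round 1 (the licensor proposes): rejecting gives the licensee an expected 0.9 × 30 = 27. The licensor offers 27 and keeps 30 − 27 = 3.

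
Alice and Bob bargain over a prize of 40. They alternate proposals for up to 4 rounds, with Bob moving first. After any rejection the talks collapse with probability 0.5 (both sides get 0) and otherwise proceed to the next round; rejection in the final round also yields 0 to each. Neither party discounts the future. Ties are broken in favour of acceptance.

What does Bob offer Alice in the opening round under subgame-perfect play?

15

Round 4 (Alice proposes): rejection yields 0 for Bob; Alice offers 0 and keeps 40.
Round 3 (Bob proposes): rejecting gives Alice an expected 0.5 × 40 = 20. Bob offers 20 and keeps 40 − 20 = 20.
Round 2 (Alice proposes): rejecting gives Bob an expected 0.5 × 20 = 10; Alice offers that and keeps 30.
Round 1 (Bob proposes): rejecting gives Alice an expected 0.5 × 30 = 15; Bob offers that and keeps 25.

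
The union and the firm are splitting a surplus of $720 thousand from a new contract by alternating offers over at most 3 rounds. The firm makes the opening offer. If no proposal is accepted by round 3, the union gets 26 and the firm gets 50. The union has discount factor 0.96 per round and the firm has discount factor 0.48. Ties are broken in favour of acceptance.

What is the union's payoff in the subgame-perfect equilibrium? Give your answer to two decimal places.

Round 3 (the firm proposes): the union gets 26 if talks fail, so the firm offers 26 and keeps 694.
Round 2 (the union proposes): the firm can get 694 next round, worth 0.48 × 694 = 333.12 now, so the union offers 333.12, keeping 386.88.
Round 1 (the firm proposes): the union can get 386.88 next round, worth 0.96 × 386.88 = 371.4048 now; the firm offers that and keeps 348.5952.

371.40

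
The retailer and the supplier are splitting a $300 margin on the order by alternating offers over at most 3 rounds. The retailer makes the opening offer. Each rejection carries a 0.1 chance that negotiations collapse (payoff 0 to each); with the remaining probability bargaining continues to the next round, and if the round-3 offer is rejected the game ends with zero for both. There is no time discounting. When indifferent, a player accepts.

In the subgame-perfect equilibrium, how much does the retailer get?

By backward induction:
Round 3 (the retailer proposes): rejection yields 0 for the supplier; the retailer offers 0 and keeps 300.
Round 2 (the supplier proposes): rejecting gives the retailer an expected 0.9 × 300 = 270. The supplier offers 270 and keeps 300 − 270 = 30.
Round 1 (the retailer proposes): rejecting gives the supplier an expected 0.9 × 30 = 27; the retailer offers that and keeps 273.

273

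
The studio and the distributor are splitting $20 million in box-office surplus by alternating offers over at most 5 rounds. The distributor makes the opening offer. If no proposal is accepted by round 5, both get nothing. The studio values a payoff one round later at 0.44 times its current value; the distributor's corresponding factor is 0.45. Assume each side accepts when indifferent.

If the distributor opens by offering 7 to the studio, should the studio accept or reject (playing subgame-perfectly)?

Accept

Round 5 (the distributor proposes): rejection yields 0 for the studio; the distributor offers 0 and keeps 20.
Round 4 (the studio proposes): the distributor can get 20 next round, worth 0.45 × 20 = 9 now, so the studio offers 9, keeping 11.
Round 3 (the distributor proposes): the studio can get 11 next round, worth 0.44 × 11 = 4.84 now; the distributor offers that and keeps 15.16.
Round 2 (the studio proposes): the distributor can get 15.16 next round, worth 0.45 × 15.16 = 6.822 now; the studio offers that and keeps 13.178.
So by rejecting in round 1, the studio gets 13.178 next round, worth 0.44 × 13.178 = 5.79832 now.
Offer 7 ≥ 5.79832, so the studio accepts.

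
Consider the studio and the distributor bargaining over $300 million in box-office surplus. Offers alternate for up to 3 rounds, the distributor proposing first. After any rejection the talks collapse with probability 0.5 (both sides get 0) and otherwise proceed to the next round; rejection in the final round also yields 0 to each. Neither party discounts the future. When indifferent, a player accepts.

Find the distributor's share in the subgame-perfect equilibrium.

Round 3 (the distributor proposes): rejection yields 0 for the studio; the distributor offers 0 and keeps 300.
Round 2 (the studio proposes): rejecting gives the distributor an expected 0.5 × 300 = 150, so the studio offers 150, keeping 150.
Round 1 (the distributor proposes): rejecting gives the studio an expected 0.5 × 150 = 75; the distributor offers that and keeps 225.

225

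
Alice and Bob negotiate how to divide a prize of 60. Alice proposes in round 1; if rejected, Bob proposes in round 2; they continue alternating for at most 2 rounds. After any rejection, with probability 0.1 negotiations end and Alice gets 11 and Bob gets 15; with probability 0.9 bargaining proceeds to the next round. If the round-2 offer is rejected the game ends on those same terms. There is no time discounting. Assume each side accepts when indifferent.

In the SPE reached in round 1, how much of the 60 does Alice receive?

14.4

Round 2 (Bob proposes): Alice gets 11 if talks fail, so Bob offers 11 and keeps 49.
Round 1 (Alice proposes): rejecting gives Bob an expected 0.9 × 49 + 0.1 × 15 = 45.6, so Alice offers 45.6, keeping 14.4.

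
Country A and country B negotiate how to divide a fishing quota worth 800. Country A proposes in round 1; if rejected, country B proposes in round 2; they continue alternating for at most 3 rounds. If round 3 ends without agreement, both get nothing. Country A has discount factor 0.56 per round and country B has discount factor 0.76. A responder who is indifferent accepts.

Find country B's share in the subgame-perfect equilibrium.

267.52

Round 3 (country A proposes): rejection yields 0 for country B; country A offers 0 and keeps 800.
Round 2 (country B proposes): country A can get 800 next round, worth 0.56 × 800 = 448 now, so country B offers 448, keeping 352.
Round 1 (country A proposes): country B can get 352 next round, worth 0.76 × 352 = 267.52 now. Country A offers 267.52 and keeps 800 − 267.52 = 532.48.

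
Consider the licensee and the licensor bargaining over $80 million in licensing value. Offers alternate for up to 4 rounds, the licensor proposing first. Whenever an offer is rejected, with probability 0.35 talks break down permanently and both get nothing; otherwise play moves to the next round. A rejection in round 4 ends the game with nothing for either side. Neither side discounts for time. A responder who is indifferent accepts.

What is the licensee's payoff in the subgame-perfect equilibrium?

By backward induction:
Round 4 (the licensee proposes): rejection yields 0 for the licensor; the licensee offers 0 and keeps 80.
Round 3 (the licensor proposes): rejecting gives the licensee an expected 0.65 × 80 = 52. The licensor offers 52 and keeps 80 − 52 = 28.
Round 2 (the licensee proposes): rejecting gives the licensor an expected 0.65 × 28 = 18.2. The licensee offers 18.2 and keeps 80 − 18.2 = 61.8.
Round 1 (the licensor proposes): rejecting gives the licensee an expected 0.65 × 61.8 = 40.17; the licensor offers that and keeps 39.83.

40.17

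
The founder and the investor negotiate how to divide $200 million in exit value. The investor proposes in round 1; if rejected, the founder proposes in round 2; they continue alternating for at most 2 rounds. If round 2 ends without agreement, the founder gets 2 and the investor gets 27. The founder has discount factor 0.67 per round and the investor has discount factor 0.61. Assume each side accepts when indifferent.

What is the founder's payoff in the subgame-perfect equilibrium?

Round 2 (the founder proposes): the investor gets 27 if talks fail, so the founder offers 27 and keeps 173.
Round 1 (the investor proposes): the founder can get 173 next round, worth 0.67 × 173 = 115.91 now; the investor offers that and keeps 84.09.

115.91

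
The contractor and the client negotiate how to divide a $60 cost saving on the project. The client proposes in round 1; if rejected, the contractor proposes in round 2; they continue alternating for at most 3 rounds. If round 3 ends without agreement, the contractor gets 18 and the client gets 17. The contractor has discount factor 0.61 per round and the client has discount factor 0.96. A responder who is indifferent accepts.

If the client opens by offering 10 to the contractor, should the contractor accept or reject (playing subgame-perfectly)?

Reject

Round 3 (the client proposes): the contractor gets 18 if talks fail, so the client offers 18 and keeps 42.
Round 2 (the contractor proposes): the client can get 42 next round, worth 0.96 × 42 = 40.32 now, so the contractor offers 40.32, keeping 19.68.
So by rejecting in round 1, the contractor gets 19.68 next round, worth 0.61 × 19.68 = 12.0048 now.
Offer 10 < 12.0048, so the contractor rejects.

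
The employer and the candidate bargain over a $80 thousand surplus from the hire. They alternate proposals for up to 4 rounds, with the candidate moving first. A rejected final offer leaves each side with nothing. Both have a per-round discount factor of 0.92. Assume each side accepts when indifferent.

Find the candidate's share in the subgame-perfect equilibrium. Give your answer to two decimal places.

Solve by backward induction from round 4.
Round 4 (the employer proposes): the candidate will accept anything ≥ 0, so the employer offers 0 and keeps 80.
Round 3 (the candidate proposes): the employer can get 80 next round, worth 0.92 × 80 = 73.6 now; the candidate offers that and keeps 6.4.
Round 2 (the employer proposes): the candidate can get 6.4 next round, worth 0.92 × 6.4 = 5.888 now. The employer offers 5.888 and keeps 80 − 5.888 = 74.112.
Round 1 (the candidate proposes): the employer can get 74.112 next round, worth 0.92 × 74.112 = 68.18304 now, so the candidate offers 68.18304, keeping 11.81696.

11.82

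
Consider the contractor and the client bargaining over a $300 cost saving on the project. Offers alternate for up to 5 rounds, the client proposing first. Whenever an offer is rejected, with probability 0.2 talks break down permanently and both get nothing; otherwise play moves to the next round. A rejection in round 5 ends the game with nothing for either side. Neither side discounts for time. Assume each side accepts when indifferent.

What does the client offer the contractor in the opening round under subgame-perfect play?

By backward induction:
Round 5 (the client proposes): the contractor will accept anything ≥ 0, so the client offers 0 and keeps 300.
Round 4 (the contractor proposes): rejecting gives the client an expected 0.8 × 300 = 240. The contractor offers 240 and keeps 300 − 240 = 60.
Round 3 (the client proposes): rejecting gives the contractor an expected 0.8 × 60 = 48, so the client offers 48, keeping 252.
Round 2 (the contractor proposes): rejecting gives the client an expected 0.8 × 252 = 201.6. The contractor offers 201.6 and keeps 300 − 201.6 = 98.4.
Round 1 (the client proposes): rejecting gives the contractor an expected 0.8 × 98.4 = 78.72. The client offers 78.72 and keeps 300 − 78.72 = 221.28.

78.72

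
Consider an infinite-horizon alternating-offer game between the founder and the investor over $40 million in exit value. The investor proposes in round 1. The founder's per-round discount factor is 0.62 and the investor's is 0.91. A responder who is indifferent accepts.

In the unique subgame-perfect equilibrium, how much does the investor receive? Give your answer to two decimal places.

In a stationary SPE each proposer offers the other exactly their discounted continuation value.
If the investor keeps x when proposing and the founder keeps y when proposing, then x = 40 − 0.62y and y = 40 − 0.91x.
Solving: x = 40(1 − 0.62) / (1 − 0.91·0.62) = 15.2 / 0.4358 ≈ 34.8784.
The founder gets 40 − 34.8784 ≈ 5.1216.

34.88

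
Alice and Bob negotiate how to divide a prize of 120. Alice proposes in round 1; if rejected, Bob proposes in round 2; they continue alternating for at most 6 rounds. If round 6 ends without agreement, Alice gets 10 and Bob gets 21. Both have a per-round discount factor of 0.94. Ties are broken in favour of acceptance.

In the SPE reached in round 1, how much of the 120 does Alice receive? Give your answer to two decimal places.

Round 6 (Bob proposes): Alice gets 10 if talks fail, so Bob offers 10 and keeps 110.
Round 5 (Alice proposes): Bob can get 110 next round, worth 0.94 × 110 = 103.4 now, so Alice offers 103.4, keeping 16.6.
Round 4 (Bob proposes): Alice can get 16.6 next round, worth 0.94 × 16.6 = 15.604 now; Bob offers that and keeps 104.396.
Round 3 (Alice proposes): Bob can get 104.396 next round, worth 0.94 × 104.396 = 98.13224 now. Alice offers 98.13224 and keeps 120 − 98.13224 = 21.86776.
Round 2 (Bob proposes): Alice can get 21.86776 next round, worth 0.94 × 21.86776 = 20.5556944 now. Bob offers 20.5556944 and keeps 120 − 20.5556944 = 99.4443056.
Round 1 (Alice proposes): Bob can get 99.4443056 next round, worth 0.94 × 99.4443056 = 93.477647264 now; Alice offers that and keeps 26.522352736.

26.52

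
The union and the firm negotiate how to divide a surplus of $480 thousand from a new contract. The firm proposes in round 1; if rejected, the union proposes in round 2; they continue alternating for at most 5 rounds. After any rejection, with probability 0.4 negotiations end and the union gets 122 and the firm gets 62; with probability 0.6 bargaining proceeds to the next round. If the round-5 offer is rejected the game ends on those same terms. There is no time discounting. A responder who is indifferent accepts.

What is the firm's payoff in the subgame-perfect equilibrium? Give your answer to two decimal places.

By backward induction:
Round 5 (the firm proposes): the union gets 122 if talks fail, so the firm offers 122 and keeps 358.
Round 4 (the union proposes): rejecting gives the firm an expected 0.6 × 358 + 0.4 × 62 = 239.6. The union offers 239.6 and keeps 480 − 239.6 = 240.4.
Round 3 (the firm proposes): rejecting gives the union an expected 0.6 × 240.4 + 0.4 × 122 = 193.04. The firm offers 193.04 and keeps 480 − 193.04 = 286.96.
Round 2 (the union proposes): rejecting gives the firm an expected 0.6 × 286.96 + 0.4 × 62 = 196.976. The union offers 196.976 and keeps 480 − 196.976 = 283.024.
Round 1 (the firm proposes): rejecting gives the union an expected 0.6 × 283.024 + 0.4 × 122 = 218.6144; the firm offers that and keeps 261.3856.

261.39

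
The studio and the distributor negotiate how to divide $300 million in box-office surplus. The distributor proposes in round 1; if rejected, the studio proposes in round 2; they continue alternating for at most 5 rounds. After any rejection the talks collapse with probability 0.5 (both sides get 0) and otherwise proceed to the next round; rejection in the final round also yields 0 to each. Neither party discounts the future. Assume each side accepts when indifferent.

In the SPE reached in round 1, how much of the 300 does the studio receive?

Round 5 (the distributor proposes): rejection yields 0 for the studio; the distributor offers 0 and keeps 300.
Round 4 (the studio proposes): rejecting gives the distributor an expected 0.5 × 300 = 150. The studio offers 150 and keeps 300 − 150 = 150.
Round 3 (the distributor proposes): rejecting gives the studio an expected 0.5 × 150 = 75, so the distributor offers 75, keeping 225.
Round 2 (the studio proposes): rejecting gives the distributor an expected 0.5 × 225 = 112.5, so the studio offers 112.5, keeping 187.5.
Round 1 (the distributor proposes): rejecting gives the studio an expected 0.5 × 187.5 = 93.75; the distributor offers that and keeps 206.25.

93.75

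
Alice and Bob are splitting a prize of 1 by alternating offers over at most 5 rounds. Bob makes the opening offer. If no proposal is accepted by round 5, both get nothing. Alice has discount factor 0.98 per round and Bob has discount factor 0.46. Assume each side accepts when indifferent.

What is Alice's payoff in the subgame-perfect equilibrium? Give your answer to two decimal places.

Round 5 (Bob proposes): Alice will accept anything ≥ 0, so Bob offers 0 and keeps 1.
Round 4 (Alice proposes): Bob can get 1 next round, worth 0.46 × 1 = 0.46 now. Alice offers 0.46 and keeps 1 − 0.46 = 0.54.
Round 3 (Bob proposes): Alice can get 0.54 next round, worth 0.98 × 0.54 = 0.5292 now, so Bob offers 0.5292, keeping 0.4708.
Round 2 (Alice proposes): Bob can get 0.4708 next round, worth 0.46 × 0.4708 = 0.216568 now. Alice offers 0.216568 and keeps 1 − 0.216568 = 0.783432.
Round 1 (Bob proposes): Alice can get 0.783432 next round, worth 0.98 × 0.783432 = 0.76776336 now. Bob offers 0.76776336 and keeps 1 − 0.76776336 = 0.23223664.

0.77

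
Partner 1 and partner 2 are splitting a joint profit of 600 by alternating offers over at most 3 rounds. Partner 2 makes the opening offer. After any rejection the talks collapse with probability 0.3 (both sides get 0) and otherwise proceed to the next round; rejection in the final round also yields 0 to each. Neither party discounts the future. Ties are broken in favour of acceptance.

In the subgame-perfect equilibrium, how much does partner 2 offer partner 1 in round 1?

126

Round 3 (partner 2 proposes): rejection yields 0 for partner 1; partner 2 offers 0 and keeps 600.
Round 2 (partner 1 proposes): rejecting gives partner 2 an expected 0.7 × 600 = 420, so partner 1 offers 420, keeping 180.
Round 1 (partner 2 proposes): rejecting gives partner 1 an expected 0.7 × 180 = 126, so partner 2 offers 126, keeping 474.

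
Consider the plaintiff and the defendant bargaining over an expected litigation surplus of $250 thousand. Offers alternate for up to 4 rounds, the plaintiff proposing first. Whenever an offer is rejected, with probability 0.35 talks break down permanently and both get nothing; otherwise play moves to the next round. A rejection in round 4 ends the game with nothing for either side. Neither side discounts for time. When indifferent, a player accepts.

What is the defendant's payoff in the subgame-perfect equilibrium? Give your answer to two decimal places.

125.53

Round 4 (the defendant proposes): the plaintiff will accept anything ≥ 0, so the defendant offers 0 and keeps 250.
Round 3 (the plaintiff proposes): rejecting gives the defendant an expected 0.65 × 250 = 162.5, so the plaintiff offers 162.5, keeping 87.5.
Round 2 (the defendant proposes): rejecting gives the plaintiff an expected 0.65 × 87.5 = 56.875; the defendant offers that and keeps 193.125.
Round 1 (the plaintiff proposes): rejecting gives the defendant an expected 0.65 × 193.125 = 125.53125. The plaintiff offers 125.53125 and keeps 250 − 125.53125 = 124.46875.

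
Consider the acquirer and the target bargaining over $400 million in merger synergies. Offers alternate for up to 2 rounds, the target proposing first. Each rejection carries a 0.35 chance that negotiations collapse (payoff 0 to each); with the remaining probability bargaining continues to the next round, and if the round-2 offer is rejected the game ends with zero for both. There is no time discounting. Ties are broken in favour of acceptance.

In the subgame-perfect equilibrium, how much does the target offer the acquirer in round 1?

By backward induction:
Round 2 (the acquirer proposes): the target will accept anything ≥ 0, so the acquirer offers 0 and keeps 400.
Round 1 (the target proposes): rejecting gives the acquirer an expected 0.65 × 400 = 260; the target offers that and keeps 140.

260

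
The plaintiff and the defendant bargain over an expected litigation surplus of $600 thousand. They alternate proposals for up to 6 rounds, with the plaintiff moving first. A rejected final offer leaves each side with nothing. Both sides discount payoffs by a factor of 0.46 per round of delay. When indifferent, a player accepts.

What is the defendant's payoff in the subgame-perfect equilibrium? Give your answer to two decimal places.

192.93

Round 6 (the defendant proposes): rejection yields 0 for the plaintiff; the defendant offers 0 and keeps 600.
Round 5 (the plaintiff proposes): the defendant can get 600 next round, worth 0.46 × 600 = 276 now, so the plaintiff offers 276, keeping 324.
Round 4 (the defendant proposes): the plaintiff can get 324 next round, worth 0.46 × 324 = 149.04 now, so the defendant offers 149.04, keeping 450.96.
Round 3 (the plaintiff proposes): the defendant can get 450.96 next round, worth 0.46 × 450.96 = 207.4416 now. The plaintiff offers 207.4416 and keeps 600 − 207.4416 = 392.5584.
Round 2 (the defendant proposes): the plaintiff can get 392.5584 next round, worth 0.46 × 392.5584 = 180.576864 now. The defendant offers 180.576864 and keeps 600 − 180.576864 = 419.423136.
Round 1 (the plaintiff proposes): the defendant can get 419.423136 next round, worth 0.46 × 419.423136 = 192.93464256 now, so the plaintiff offers 192.93464256, keeping 407.06535744.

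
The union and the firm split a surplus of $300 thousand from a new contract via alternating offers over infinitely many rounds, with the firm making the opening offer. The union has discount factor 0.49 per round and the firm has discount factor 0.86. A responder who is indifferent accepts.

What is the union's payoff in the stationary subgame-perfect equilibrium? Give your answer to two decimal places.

Let x be the firm's share when the firm proposes and y be the union's share when the union proposes.
The union accepts iff offered ≥ 0.49·y, so x = 300 − 0.49y. Symmetrically y = 300 − 0.86x.
Substituting: x = 300 − 0.49(300 − 0.86x), giving x(1 − 0.86·0.49) = 300(1 − 0.49).
So x = 300 × 0.51 / 0.5786 ≈ 264.4314, and the union receives 300 − x ≈ 35.5686.

35.57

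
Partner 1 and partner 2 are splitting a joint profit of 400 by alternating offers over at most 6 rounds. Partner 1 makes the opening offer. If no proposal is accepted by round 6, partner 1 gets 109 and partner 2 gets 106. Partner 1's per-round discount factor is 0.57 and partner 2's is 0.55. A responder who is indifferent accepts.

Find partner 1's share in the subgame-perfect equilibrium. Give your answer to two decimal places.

260.01

Solve by backward induction from round 6.
Round 6 (partner 2 proposes): partner 1 gets 109 if talks fail, so partner 2 offers 109 and keeps 291.
Round 5 (partner 1 proposes): partner 2 can get 291 next round, worth 0.55 × 291 = 160.05 now. Partner 1 offers 160.05 and keeps 400 − 160.05 = 239.95.
Round 4 (partner 2 proposes): partner 1 can get 239.95 next round, worth 0.57 × 239.95 = 136.7715 now; partner 2 offers that and keeps 263.2285.
Round 3 (partner 1 proposes): partner 2 can get 263.2285 next round, worth 0.55 × 263.2285 = 144.775675 now; partner 1 offers that and keeps 255.224325.
Round 2 (partner 2 proposes): partner 1 can get 255.224325 next round, worth 0.57 × 255.224325 = 145.47786525 now. Partner 2 offers 145.47786525 and keeps 400 − 145.47786525 = 254.52213475.
Round 1 (partner 1 proposes): partner 2 can get 254.52213475 next round, worth 0.55 × 254.52213475 = 139.9871741125 now. Partner 1 offers 139.9871741125 and keeps 400 − 139.9871741125 = 260.0128258875.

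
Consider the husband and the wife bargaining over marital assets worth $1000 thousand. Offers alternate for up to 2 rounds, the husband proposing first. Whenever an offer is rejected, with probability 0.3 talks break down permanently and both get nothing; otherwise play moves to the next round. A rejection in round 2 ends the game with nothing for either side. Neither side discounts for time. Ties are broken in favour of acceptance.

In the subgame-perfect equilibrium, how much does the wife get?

By backward induction:
Round 2 (the wife proposes): the husband will accept anything ≥ 0, so the wife offers 0 and keeps 1000.
Round 1 (the husband proposes): rejecting gives the wife an expected 0.7 × 1000 = 700, so the husband offers 700, keeping 300.

700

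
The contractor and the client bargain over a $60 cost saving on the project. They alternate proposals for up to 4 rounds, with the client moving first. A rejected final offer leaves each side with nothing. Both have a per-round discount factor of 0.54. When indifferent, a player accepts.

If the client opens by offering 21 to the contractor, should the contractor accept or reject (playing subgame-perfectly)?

Reject

Round 4 (the contractor proposes): the client will accept anything ≥ 0, so the contractor offers 0 and keeps 60.
Round 3 (the client proposes): the contractor can get 60 next round, worth 0.54 × 60 = 32.4 now; the client offers that and keeps 27.6.
Round 2 (the contractor proposes): the client can get 27.6 next round, worth 0.54 × 27.6 = 14.904 now; the contractor offers that and keeps 45.096.
So by rejecting in round 1, the contractor gets 45.096 next round, worth 0.54 × 45.096 = 24.35184 now.
Offer 21 < 24.35184, so the contractor rejects.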